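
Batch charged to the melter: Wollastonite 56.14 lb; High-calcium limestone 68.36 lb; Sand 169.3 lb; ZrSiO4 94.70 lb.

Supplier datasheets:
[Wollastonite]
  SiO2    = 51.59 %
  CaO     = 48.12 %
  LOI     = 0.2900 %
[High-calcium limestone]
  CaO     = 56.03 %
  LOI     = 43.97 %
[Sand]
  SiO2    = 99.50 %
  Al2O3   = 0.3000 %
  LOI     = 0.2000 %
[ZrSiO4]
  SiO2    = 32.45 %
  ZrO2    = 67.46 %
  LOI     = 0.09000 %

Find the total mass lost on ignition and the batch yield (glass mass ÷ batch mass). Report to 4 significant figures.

Values along the way are printed, rounded to 4 significant digits, in the working; all internal work carries full float precision at all times; a single rounding completes every reported result — derived quantities (ignition loss, glass mass, totals, the four compositions, yield) are computed starting from the weights for 357.9 lb of glass at exact precision, as they appear in the question or the answer.
Per-material ignition loss:
  Wollastonite: 56.14 × 0.002900 = 0.1628 lb
  High-calcium limestone: 68.36 × 0.4397 = 30.06 lb
  Sand: 169.3 × 0.002000 = 0.3386 lb
  ZrSiO4: 94.70 × 9.000e-04 = 0.08523 lb
Total LOI = 30.64 lb
Glass = batch − LOI = 388.5 − 30.64 = 357.9 lb

LOI loss = 30.64 lb; glass = 357.9 lb; yield = 92.11%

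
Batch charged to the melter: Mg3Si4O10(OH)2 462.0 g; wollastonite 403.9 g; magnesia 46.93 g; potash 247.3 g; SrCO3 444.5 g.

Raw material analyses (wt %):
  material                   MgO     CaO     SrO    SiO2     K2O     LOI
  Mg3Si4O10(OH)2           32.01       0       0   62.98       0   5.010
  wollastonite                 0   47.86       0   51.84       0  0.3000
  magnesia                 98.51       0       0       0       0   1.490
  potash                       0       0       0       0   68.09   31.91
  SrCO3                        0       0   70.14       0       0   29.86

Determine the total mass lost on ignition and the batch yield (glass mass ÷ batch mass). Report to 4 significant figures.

The intermediate values appear, rounded to four significant figures, alongside each step. The whole derivation runs at full precision at all times. Every reported number takes a single rounding; derived quantities, including net glass mass, LOI, the yield, the totals, five oxide percentages, are computed starting from the weights at 1368 g of glass in exact precision, as written in question or answer.
LOI of each material in turn:
  Mg3Si4O10(OH)2: 462.0 × 0.05010 = 23.15 g
  wollastonite: 403.9 × 0.003000 = 1.212 g
  magnesia: 46.93 × 0.01490 = 0.6993 g
  potash: 247.3 × 0.3191 = 78.91 g
  SrCO3: 444.5 × 0.2986 = 132.7 g
Total LOI = 236.7 g
Glass = batch − LOI = 1605 − 236.7 = 1368 g

LOI loss = 236.7 g; glass = 1368 g; yield = 85.25%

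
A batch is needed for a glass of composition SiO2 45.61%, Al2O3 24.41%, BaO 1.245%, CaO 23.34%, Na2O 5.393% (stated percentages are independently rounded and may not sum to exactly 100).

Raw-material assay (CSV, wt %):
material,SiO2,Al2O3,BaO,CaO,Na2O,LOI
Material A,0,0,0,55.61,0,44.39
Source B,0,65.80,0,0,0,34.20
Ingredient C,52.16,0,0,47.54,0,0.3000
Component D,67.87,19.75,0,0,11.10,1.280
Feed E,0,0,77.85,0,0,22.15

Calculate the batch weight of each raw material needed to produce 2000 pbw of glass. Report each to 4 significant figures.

The whole derivation runs at exact precision from start to finish; working values are printed rounded to four significant figures at each printed step — every reported figure is rounded once only; the derived quantities, including totals, five oxide percentages, glass mass, LOI, the yield, are computed starting from the weights for 2000 pbw of glass at exact precision, exactly as printed in question or answer.
The oxide mass targets at 2000 pbw glass:
  SiO2: 45.61% × 2000 = 912.2 pbw
  Al2O3: 24.41% × 2000 = 488.2 pbw
  BaO: 1.245% × 2000 = 24.90 pbw
  CaO: 23.34% × 2000 = 466.8 pbw
  Na2O: 5.393% × 2000 = 107.9 pbw
Balance tally, oxide-wise, given the weights on record, against the basis in use (summed amounts equal target values once rounding is allowed for):
  SiO2: 484.5·0.5216 + 971.7·0.6787 = 912.2 pbw (target 912.2 pbw)
  Al2O3: 450.3·0.6580 + 971.7·0.1975 = 488.2 pbw (target 488.2 pbw)
  BaO: 31.98·0.7785 = 24.90 pbw (target 24.90 pbw)
  CaO: 425.3·0.5561 + 484.5·0.4754 = 466.8 pbw (target 466.8 pbw)
  Na2O: 971.7·0.1110 = 107.9 pbw (target 107.9 pbw)
Auditing the glass mass value: the batch minus its LOI: 2000 pbw (per-oxide target masses sum to 2000 pbw; with the basis standing at 2000 pbw — deltas are rounding alone).
Total batch = Σ batch = 2364 pbw; Σ batch·LOI gives LOI loss = 363.8 pbw; yield: glass divided by total = 84.61%.

Batch per 2000 pbw glass:
  Material A: 425.3 pbw
  Source B: 450.3 pbw
  Ingredient C: 484.5 pbw
  Component D: 971.7 pbw
  Feed E: 31.98 pbw
Total batch = 2364 pbw; LOI loss = 363.8 pbw; yield = 84.61%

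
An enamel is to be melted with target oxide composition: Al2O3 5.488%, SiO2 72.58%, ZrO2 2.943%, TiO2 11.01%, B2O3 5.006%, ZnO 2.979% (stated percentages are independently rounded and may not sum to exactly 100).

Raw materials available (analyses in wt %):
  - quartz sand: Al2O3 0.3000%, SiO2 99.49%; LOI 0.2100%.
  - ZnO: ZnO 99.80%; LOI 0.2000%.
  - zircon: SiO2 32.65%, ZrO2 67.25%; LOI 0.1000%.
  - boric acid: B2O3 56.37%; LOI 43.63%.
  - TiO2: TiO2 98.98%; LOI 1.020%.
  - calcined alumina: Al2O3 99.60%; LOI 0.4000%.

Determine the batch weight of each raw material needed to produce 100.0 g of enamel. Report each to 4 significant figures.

The working math runs at exact precision end to end; in-progress results are printed rounded to four significant figures at each printed step; a single rounding completes each reported figure. Derived quantities are recomputed using the weight values at 100.0 g of glass in full precision (six oxide percentages, totals, net glass mass, the yield, LOI), exactly as printed in the problem or answer text.
Oxide-by-oxide targets in 100.0 g enamel:
  Al2O3: 5.488% × 100.0 = 5.488 g
  SiO2: 72.58% × 100.0 = 72.58 g
  ZrO2: 2.943% × 100.0 = 2.943 g
  TiO2: 11.01% × 100.0 = 11.01 g
  B2O3: 5.006% × 100.0 = 5.006 g
  ZnO: 2.979% × 100.0 = 2.979 g
Mass-balance tally per oxide from the weights as reported, at the basis given (sums match the target masses exact up to rounding of places):
  Al2O3: 71.52·0.003000 + 5.295·0.9960 = 5.488 g (target 5.488 g)
  SiO2: 71.52·0.9949 + 4.376·0.3265 = 72.58 g (target 72.58 g)
  ZrO2: 4.376·0.6725 = 2.943 g (target 2.943 g)
  TiO2: 11.12·0.9898 = 11.01 g (target 11.01 g)
  B2O3: 8.881·0.5637 = 5.006 g (target 5.006 g)
  ZnO: 2.985·0.9980 = 2.979 g (target 2.979 g)
Mass balance on the glass: batch Σ − ignition loss = 100.0 g (summing oxide targets gives 100.0 g; stated basis 100.0 g — gaps are rounding artifacts).
Summing the batch: Σ batch = 104.2 g; ignition loss, Σ(batch × LOI) = 4.170 g; yield, glass over the total, = 96.00%.

Batch per 100.0 g enamel:
  quartz sand: 71.52 g
  ZnO: 2.985 g
  zircon: 4.376 g
  boric acid: 8.881 g
  TiO2: 11.12 g
  calcined alumina: 5.295 g
Total batch = 104.2 g; LOI loss = 4.170 g; yield = 96.00%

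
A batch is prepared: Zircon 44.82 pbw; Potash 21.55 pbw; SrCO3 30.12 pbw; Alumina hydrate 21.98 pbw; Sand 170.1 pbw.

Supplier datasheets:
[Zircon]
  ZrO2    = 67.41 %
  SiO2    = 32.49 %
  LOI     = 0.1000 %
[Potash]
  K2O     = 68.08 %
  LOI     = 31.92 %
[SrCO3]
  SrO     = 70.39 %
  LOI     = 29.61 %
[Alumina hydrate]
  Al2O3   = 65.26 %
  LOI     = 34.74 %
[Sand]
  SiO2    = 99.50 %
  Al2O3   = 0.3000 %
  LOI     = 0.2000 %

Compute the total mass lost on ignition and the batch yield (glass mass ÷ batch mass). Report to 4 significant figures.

Working values are shown rounded to four significant digits between the steps; each numeric step carries full precision in every operation; every reported value is rounded exactly once; all derived quantities are computed in exact precision (LOI, glass mass, the totals, yield, five oxide percentages) from the weighed amounts on 264.8 pbw of glass as written in either problem or answer.
Each material's LOI contribution:
  Zircon: 44.82 × 0.001000 = 0.04482 pbw
  Potash: 21.55 × 0.3192 = 6.879 pbw
  SrCO3: 30.12 × 0.2961 = 8.919 pbw
  Alumina hydrate: 21.98 × 0.3474 = 7.636 pbw
  Sand: 170.1 × 0.002000 = 0.3402 pbw
Total LOI = 23.82 pbw
Glass = batch − LOI = 288.6 − 23.82 = 264.8 pbw

LOI loss = 23.82 pbw; glass = 264.8 pbw; yield = 91.75%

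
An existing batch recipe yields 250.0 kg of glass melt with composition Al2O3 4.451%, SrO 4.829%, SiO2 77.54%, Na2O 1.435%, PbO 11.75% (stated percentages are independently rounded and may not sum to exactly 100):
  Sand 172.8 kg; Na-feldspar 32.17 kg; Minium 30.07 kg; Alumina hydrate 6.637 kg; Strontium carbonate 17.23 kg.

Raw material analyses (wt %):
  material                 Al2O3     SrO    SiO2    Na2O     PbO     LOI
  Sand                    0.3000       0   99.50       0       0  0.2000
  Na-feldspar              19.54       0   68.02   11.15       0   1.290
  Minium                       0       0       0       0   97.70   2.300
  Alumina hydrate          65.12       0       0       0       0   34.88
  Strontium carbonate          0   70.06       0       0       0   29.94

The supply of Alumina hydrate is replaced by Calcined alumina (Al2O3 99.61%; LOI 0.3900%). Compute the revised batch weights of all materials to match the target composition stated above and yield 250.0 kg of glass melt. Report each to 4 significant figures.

Revised batch per 250.0 kg glass melt:
  Sand: 172.8 kg
  Na-feldspar: 32.17 kg
  Minium: 30.07 kg
  Calcined alumina: 4.339 kg
  Strontium carbonate: 17.23 kg
Total batch = 256.6 kg; LOI loss = 6.628 kg

Working values are printed, with 4-significant-digit rounding, alongside each step — each numeric step keeps exact precision end to end. Every reported figure is rounded a single time; all derived quantities, including LOI, the five compositions, net glass mass, yield, the totals, are rebuilt from the weighed amounts on 250.0 kg of glass at full float precision as quoted within the question or the answer.
Target masses of each oxide per 250.0 kg glass melt:
  Al2O3: 4.451% × 250.0 = 11.13 kg
  SrO: 4.829% × 250.0 = 12.07 kg
  SiO2: 77.54% × 250.0 = 193.8 kg
  Na2O: 1.435% × 250.0 = 3.588 kg
  PbO: 11.75% × 250.0 = 29.38 kg
Checking each oxide sum with the batch weights as given, relative to the basis at hand (target by target, the sums agree once rounding is allowed for):
  Al2O3: 172.8·0.003000 + 32.17·0.1954 + 4.339·0.9961 = 11.13 kg (target 11.13 kg)
  SrO: 17.23·0.7006 = 12.07 kg (target 12.07 kg)
  SiO2: 172.8·0.9950 + 32.17·0.6802 = 193.8 kg (target 193.8 kg)
  Na2O: 32.17·0.1115 = 3.587 kg (target 3.588 kg)
  PbO: 30.07·0.9770 = 29.38 kg (target 29.38 kg)
Auditing the glass mass value: batch total minus LOI = 250.0 kg (the Σ of target masses is 250.0 kg; stated basis 250.0 kg — gaps are rounding artifacts).
Batch total: Σ batch = 256.6 kg; LOI removed, Σ of batch·LOI: 6.628 kg; yield: glass divided by total = 97.42%.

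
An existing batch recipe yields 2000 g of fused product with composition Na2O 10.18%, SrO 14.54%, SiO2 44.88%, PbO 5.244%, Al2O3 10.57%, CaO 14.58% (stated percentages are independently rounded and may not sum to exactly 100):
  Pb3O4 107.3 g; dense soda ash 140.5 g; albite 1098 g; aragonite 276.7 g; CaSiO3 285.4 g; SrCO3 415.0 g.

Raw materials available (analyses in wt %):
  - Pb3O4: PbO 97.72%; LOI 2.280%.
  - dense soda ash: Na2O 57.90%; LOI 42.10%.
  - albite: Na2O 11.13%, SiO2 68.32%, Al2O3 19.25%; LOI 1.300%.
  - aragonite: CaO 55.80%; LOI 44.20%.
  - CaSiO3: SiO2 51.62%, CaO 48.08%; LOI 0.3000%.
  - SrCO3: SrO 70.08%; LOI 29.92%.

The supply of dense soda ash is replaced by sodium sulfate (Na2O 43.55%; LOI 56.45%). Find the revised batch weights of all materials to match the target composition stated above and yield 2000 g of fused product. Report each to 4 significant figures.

Revised batch per 2000 g fused product:
  Pb3O4: 107.3 g
  sodium sulfate: 186.8 g
  albite: 1098 g
  aragonite: 276.7 g
  CaSiO3: 285.4 g
  SrCO3: 415.0 g
Total batch = 2369 g; LOI loss = 369.5 g

All internal work maintains full float precision at each step. In-progress results appear rounded off to 4 significant figures alongside each step. Every reported result is rounded exactly once; the derived quantities (glass mass, LOI, the yield, the six compositions, the totals) are computed at exact precision from the batch weights for 2000 g of glass, as set out in problem or answer.
Target masses of each oxide per 2000 g fused product:
  Na2O: 10.18% × 2000 = 203.6 g
  SrO: 14.54% × 2000 = 290.8 g
  SiO2: 44.88% × 2000 = 897.6 g
  PbO: 5.244% × 2000 = 104.9 g
  Al2O3: 10.57% × 2000 = 211.4 g
  CaO: 14.58% × 2000 = 291.6 g
A balance pass over the oxides, working from each reported weight, per the basis as stated (sum by sum, the targets are met modulo rounding of the values):
  Na2O: 186.8·0.4355 + 1098·0.1113 = 203.6 g (target 203.6 g)
  SrO: 415.0·0.7008 = 290.8 g (target 290.8 g)
  SiO2: 1098·0.6832 + 285.4·0.5162 = 897.5 g (target 897.6 g)
  PbO: 107.3·0.9772 = 104.9 g (target 104.9 g)
  Al2O3: 1098·0.1925 = 211.4 g (target 211.4 g)
  CaO: 276.7·0.5580 + 285.4·0.4808 = 291.6 g (target 291.6 g)
Glass-mass sanity pass: the batch minus its LOI: 2000 g (the Σ of target masses is 2000 g; basis as stated: 2000 g — a pure rounding effect).
Summing the batch: Σ batch = 2369 g; the LOI term Σ batch·LOI equals 369.5 g; as yield: glass ÷ batch → 84.40%.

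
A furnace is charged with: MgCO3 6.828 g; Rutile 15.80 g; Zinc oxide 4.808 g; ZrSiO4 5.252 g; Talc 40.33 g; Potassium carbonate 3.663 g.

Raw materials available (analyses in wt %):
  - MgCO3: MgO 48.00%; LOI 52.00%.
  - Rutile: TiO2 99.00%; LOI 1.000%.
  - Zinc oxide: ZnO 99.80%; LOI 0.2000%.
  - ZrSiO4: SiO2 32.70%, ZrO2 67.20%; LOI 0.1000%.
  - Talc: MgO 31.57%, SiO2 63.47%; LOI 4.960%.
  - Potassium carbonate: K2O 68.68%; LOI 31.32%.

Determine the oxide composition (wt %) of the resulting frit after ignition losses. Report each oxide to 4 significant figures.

Glass mass = 69.81 g (batch 76.68 − LOI 6.871).
Composition: ZnO 6.873%, K2O 3.604%, MgO 22.93%, TiO2 22.41%, SiO2 39.13%, ZrO2 5.056%

The intermediate values are displayed rounded to 4 significant figures as written; each numeric step runs at full precision from first step to last. Exactly one rounding lands on each reported number — all derived quantities (totals, six oxide percentages, the yield, ignition loss, net glass mass) are recomputed at full float precision from the weighed amounts per 69.81 g of glass, as given in problem or answer.
What the batch supplies per oxide:
  ZnO: 4.808·0.9980 = 4.798 g
  K2O: 3.663·0.6868 = 2.516 g
  MgO: 6.828·0.4800 + 40.33·0.3157 = 16.01 g
  TiO2: 15.80·0.9900 = 15.64 g
  SiO2: 5.252·0.3270 + 40.33·0.6347 = 27.31 g
  ZrO2: 5.252·0.6720 = 3.529 g
LOI: 6.828·0.5200 + 15.80·0.01000 + 4.808·0.002000 + 5.252·0.001000 + 40.33·0.04960 + 3.663·0.3132 = 6.871 g
Resulting glass, batch − LOI: 76.68 − 6.871 = 69.81 g (matching Σ of the oxides)
wt % = oxide mass / glass mass × 100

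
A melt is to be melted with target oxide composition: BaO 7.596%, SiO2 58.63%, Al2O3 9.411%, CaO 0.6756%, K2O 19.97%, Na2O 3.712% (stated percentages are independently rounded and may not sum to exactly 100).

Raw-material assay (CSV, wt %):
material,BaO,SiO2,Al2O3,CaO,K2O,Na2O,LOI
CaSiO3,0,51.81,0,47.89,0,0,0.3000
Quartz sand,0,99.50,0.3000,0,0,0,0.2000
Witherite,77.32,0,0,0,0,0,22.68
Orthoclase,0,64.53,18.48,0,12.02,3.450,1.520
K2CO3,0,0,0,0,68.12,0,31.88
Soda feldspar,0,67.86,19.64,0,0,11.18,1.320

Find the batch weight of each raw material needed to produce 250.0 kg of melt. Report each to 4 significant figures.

Mid-chain values appear rounded off to 4 significant figures between the steps. The whole derivation carries full precision in all steps. Each reported number is rounded just once; all derived quantities (the six compositions, the totals, LOI, the yield, net glass mass) are computed using the weight values on 250.0 kg of glass in full float precision as given in question or answer.
Oxide mass targets, per 250.0 kg melt:
  BaO: 7.596% × 250.0 = 18.99 kg
  SiO2: 58.63% × 250.0 = 146.6 kg
  Al2O3: 9.411% × 250.0 = 23.53 kg
  CaO: 0.6756% × 250.0 = 1.689 kg
  K2O: 19.97% × 250.0 = 49.92 kg
  Na2O: 3.712% × 250.0 = 9.280 kg
Mass-balance tally per oxide on the weights just shown, versus the basis set out (every target is met by its sum modulo rounding of the values):
  BaO: 24.56·0.7732 = 18.99 kg (target 18.99 kg)
  SiO2: 3.527·0.5181 + 64.06·0.9950 + 56.63·0.6453 + 65.53·0.6786 = 146.6 kg (target 146.6 kg)
  Al2O3: 64.06·0.003000 + 56.63·0.1848 + 65.53·0.1964 = 23.53 kg (target 23.53 kg)
  CaO: 3.527·0.4789 = 1.689 kg (target 1.689 kg)
  K2O: 56.63·0.1202 + 63.30·0.6812 = 49.93 kg (target 49.92 kg)
  Na2O: 56.63·0.03450 + 65.53·0.1118 = 9.280 kg (target 9.280 kg)
Consistency of the glass mass: net batch after ignition = 250.0 kg (the Σ of target masses is 250.0 kg; versus the stated basis of 250.0 kg — gaps are rounding artifacts).
Adding the batch up: Σ batch = 277.6 kg; Σ batch·LOI gives LOI loss = 27.61 kg; yield = glass ÷ total batch = 90.05%.

Batch per 250.0 kg melt:
  CaSiO3: 3.527 kg
  Quartz sand: 64.06 kg
  Witherite: 24.56 kg
  Orthoclase: 56.63 kg
  K2CO3: 63.30 kg
  Soda feldspar: 65.53 kg
Total batch = 277.6 kg; LOI loss = 27.61 kg; yield = 90.05%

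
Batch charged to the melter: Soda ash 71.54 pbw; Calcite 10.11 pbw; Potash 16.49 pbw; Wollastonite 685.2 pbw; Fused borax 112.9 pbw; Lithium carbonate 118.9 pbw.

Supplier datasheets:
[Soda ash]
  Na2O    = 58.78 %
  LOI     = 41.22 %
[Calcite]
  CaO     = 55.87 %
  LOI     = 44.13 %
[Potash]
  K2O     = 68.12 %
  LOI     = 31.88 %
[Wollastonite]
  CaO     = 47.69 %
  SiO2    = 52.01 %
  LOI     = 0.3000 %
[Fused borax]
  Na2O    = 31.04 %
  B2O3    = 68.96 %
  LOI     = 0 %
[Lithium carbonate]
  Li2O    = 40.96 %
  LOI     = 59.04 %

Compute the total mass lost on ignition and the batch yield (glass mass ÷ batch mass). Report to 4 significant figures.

LOI loss = 111.5 pbw; glass = 903.7 pbw; yield = 89.02%

The working math runs at full precision from first step to last; in-progress results are shown with 4-significant-figure rounding at each printed step. Every reported number is rounded just once. All derived quantities (yield, the six compositions, glass mass, the totals, LOI) are rebuilt in full float precision from the weighed amounts on 903.7 pbw of glass, as set out in question or answer.
Loss on ignition, line by line:
  Soda ash: 71.54 × 0.4122 = 29.49 pbw
  Calcite: 10.11 × 0.4413 = 4.462 pbw
  Potash: 16.49 × 0.3188 = 5.257 pbw
  Wollastonite: 685.2 × 0.003000 = 2.056 pbw
  Fused borax: 112.9 × 0 = 0 pbw
  Lithium carbonate: 118.9 × 0.5904 = 70.20 pbw
Total LOI = 111.5 pbw
Glass = batch − LOI = 1015 − 111.5 = 903.7 pbw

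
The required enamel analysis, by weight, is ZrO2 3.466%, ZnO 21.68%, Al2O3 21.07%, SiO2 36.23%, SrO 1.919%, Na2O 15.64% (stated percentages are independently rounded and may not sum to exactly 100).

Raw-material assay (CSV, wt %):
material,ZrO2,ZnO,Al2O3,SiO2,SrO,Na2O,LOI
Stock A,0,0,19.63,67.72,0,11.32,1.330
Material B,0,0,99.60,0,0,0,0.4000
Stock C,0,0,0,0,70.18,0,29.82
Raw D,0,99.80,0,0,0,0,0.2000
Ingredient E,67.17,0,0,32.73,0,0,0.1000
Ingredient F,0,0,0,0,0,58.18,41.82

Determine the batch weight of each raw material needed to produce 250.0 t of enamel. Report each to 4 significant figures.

Batch per 250.0 t enamel:
  Stock A: 127.5 t
  Material B: 27.75 t
  Stock C: 6.836 t
  Raw D: 54.31 t
  Ingredient E: 12.90 t
  Ingredient F: 42.39 t
Total batch = 271.7 t; LOI loss = 21.69 t; yield = 92.01%

The intermediate values are displayed rounded off to 4 significant figures alongside each step. Exact precision is kept at all times; every reported number receives exactly one rounding. The derived quantities, which include the yield, LOI, totals, six oxide percentages, glass mass, are recomputed at full precision, exactly as shown in question or answer, starting from the weights for 250.0 t of glass.
The oxide mass targets at 250.0 t enamel:
  ZrO2: 3.466% × 250.0 = 8.665 t
  ZnO: 21.68% × 250.0 = 54.20 t
  Al2O3: 21.07% × 250.0 = 52.68 t
  SiO2: 36.23% × 250.0 = 90.58 t
  SrO: 1.919% × 250.0 = 4.798 t
  Na2O: 15.64% × 250.0 = 39.10 t
Sums-versus-targets review with the batch weights as given, against the basis in use (summed amounts equal target values within answer rounding):
  ZrO2: 12.90·0.6717 = 8.665 t (target 8.665 t)
  ZnO: 54.31·0.9980 = 54.20 t (target 54.20 t)
  Al2O3: 127.5·0.1963 + 27.75·0.9960 = 52.67 t (target 52.68 t)
  SiO2: 127.5·0.6772 + 12.90·0.3273 = 90.57 t (target 90.58 t)
  SrO: 6.836·0.7018 = 4.798 t (target 4.798 t)
  Na2O: 127.5·0.1132 + 42.39·0.5818 = 39.10 t (target 39.10 t)
Glass-mass sanity pass: the batch minus its LOI: 250.0 t (targets for the oxides total 250.0 t; basis as stated: 250.0 t — differing by rounding only).
Summing the batch: Σ batch = 271.7 t; Σ batch·LOI gives LOI loss = 21.69 t; the yield ratio, glass ÷ batch: 92.01%.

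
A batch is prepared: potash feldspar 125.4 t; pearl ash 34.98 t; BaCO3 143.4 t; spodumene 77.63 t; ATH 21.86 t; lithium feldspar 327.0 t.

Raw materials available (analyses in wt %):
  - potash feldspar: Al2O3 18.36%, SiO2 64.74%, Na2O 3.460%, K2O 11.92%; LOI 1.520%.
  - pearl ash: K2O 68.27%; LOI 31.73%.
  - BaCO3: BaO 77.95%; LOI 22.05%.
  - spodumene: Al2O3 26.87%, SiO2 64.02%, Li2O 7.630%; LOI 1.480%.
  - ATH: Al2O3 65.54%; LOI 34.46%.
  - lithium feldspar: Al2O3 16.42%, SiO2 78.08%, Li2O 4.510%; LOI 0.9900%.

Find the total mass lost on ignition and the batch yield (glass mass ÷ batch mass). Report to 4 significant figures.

LOI loss = 56.54 t; glass = 673.7 t; yield = 92.26%

Exact precision is maintained throughout — rounding to four significant figures governs each working value as displayed — each reported result is rounded once only — all derived quantities, which include yield, the totals, glass mass, LOI, the six compositions, are re-derived in full float precision, as they appear in question or answer, starting from the weights on 673.7 t of glass.
Each material's LOI contribution:
  potash feldspar: 125.4 × 0.01520 = 1.906 t
  pearl ash: 34.98 × 0.3173 = 11.10 t
  BaCO3: 143.4 × 0.2205 = 31.62 t
  spodumene: 77.63 × 0.01480 = 1.149 t
  ATH: 21.86 × 0.3446 = 7.533 t
  lithium feldspar: 327.0 × 0.009900 = 3.237 t
Total LOI = 56.54 t
Glass = batch − LOI = 730.3 − 56.54 = 673.7 t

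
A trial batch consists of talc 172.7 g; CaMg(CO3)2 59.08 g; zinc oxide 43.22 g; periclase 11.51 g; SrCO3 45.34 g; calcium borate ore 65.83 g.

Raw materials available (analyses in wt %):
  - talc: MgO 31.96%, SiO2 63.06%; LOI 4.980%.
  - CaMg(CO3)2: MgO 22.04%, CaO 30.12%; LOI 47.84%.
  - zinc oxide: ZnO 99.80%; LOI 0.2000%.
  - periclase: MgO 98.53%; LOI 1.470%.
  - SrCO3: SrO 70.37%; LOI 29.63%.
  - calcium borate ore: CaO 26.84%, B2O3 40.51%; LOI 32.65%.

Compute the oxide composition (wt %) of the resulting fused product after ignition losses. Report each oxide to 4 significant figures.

Glass mass = 325.6 g (batch 397.7 − LOI 72.05).
Composition: MgO 24.43%, ZnO 13.25%, CaO 10.89%, SiO2 33.44%, SrO 9.798%, B2O3 8.190%

Mid-chain values are shown with 4-significant-figure rounding when written out. The whole derivation maintains exact precision in every operation; exactly one rounding is applied to each reported number — the derived quantities are re-derived from the batch weights on 325.6 g of glass at full precision (six oxide percentages, yield, the totals, glass mass, LOI), precisely as stated by question or answer.
Per-oxide mass from batch:
  MgO: 172.7·0.3196 + 59.08·0.2204 + 11.51·0.9853 = 79.56 g
  ZnO: 43.22·0.9980 = 43.13 g
  CaO: 59.08·0.3012 + 65.83·0.2684 = 35.46 g
  SiO2: 172.7·0.6306 = 108.9 g
  SrO: 45.34·0.7037 = 31.91 g
  B2O3: 65.83·0.4051 = 26.67 g
LOI: 172.7·0.04980 + 59.08·0.4784 + 43.22·0.002000 + 11.51·0.01470 + 45.34·0.2963 + 65.83·0.3265 = 72.05 g
Net of LOI, the glass mass = 397.7 − 72.05 = 325.6 g (= the summed oxide contributions)
each wt % is 100 × oxide ÷ glass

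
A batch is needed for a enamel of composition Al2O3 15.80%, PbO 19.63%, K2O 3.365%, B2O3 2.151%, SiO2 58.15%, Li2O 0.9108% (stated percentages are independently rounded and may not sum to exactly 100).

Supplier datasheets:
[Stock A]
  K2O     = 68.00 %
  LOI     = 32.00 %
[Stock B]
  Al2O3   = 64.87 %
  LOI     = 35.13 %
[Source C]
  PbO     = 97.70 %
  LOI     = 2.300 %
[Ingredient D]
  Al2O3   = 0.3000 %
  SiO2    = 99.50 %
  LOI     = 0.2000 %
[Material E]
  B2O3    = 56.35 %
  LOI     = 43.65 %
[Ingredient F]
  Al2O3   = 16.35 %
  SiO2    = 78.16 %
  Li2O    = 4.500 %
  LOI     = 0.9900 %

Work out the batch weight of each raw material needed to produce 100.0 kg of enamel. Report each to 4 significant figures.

Batch per 100.0 kg enamel:
  Stock A: 4.949 kg
  Stock B: 19.06 kg
  Source C: 20.09 kg
  Ingredient D: 42.54 kg
  Material E: 3.817 kg
  Ingredient F: 20.24 kg
Total batch = 110.7 kg; LOI loss = 10.69 kg; yield = 90.34%

Mid-chain values are printed with 4-significant-digit rounding in the working; every computation maintains exact precision in all steps. Every reported result is rounded exactly once — derived quantities are recomputed in full precision (ignition loss, yield, glass mass, totals, the six compositions) from the batch weights for 100.0 kg of glass, exactly as shown in problem or answer.
Per-oxide target masses for 100.0 kg enamel:
  Al2O3: 15.80% × 100.0 = 15.80 kg
  PbO: 19.63% × 100.0 = 19.63 kg
  K2O: 3.365% × 100.0 = 3.365 kg
  B2O3: 2.151% × 100.0 = 2.151 kg
  SiO2: 58.15% × 100.0 = 58.15 kg
  Li2O: 0.9108% × 100.0 = 0.9108 kg
A balance pass over the oxides, from the weights as reported, versus the basis set out (sums match the target masses inside rounding margins):
  Al2O3: 19.06·0.6487 + 42.54·0.003000 + 20.24·0.1635 = 15.80 kg (target 15.80 kg)
  PbO: 20.09·0.9770 = 19.63 kg (target 19.63 kg)
  K2O: 4.949·0.6800 = 3.365 kg (target 3.365 kg)
  B2O3: 3.817·0.5635 = 2.151 kg (target 2.151 kg)
  SiO2: 42.54·0.9950 + 20.24·0.7816 = 58.15 kg (target 58.15 kg)
  Li2O: 20.24·0.04500 = 0.9108 kg (target 0.9108 kg)
Auditing the glass mass value: net batch after ignition = 100.0 kg (oxide target masses add up to 100.0 kg; stated basis 100.0 kg — any gap is answer rounding).
Whole-batch sum: Σ batch = 110.7 kg; LOI loss = Σ batch·LOI = 10.69 kg; yield = glass ÷ total batch = 90.34%.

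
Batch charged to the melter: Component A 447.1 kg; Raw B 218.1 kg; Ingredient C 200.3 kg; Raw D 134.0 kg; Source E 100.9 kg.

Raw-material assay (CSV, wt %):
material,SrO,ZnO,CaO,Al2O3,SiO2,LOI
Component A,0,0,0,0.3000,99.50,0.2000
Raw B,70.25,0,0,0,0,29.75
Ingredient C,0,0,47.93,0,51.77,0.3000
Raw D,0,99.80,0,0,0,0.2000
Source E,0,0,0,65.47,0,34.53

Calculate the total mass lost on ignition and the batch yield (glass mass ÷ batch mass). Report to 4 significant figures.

LOI loss = 101.5 kg; glass = 998.9 kg; yield = 90.78%

In-progress results are printed, rounded to four significant figures, in the working. Each numeric step maintains full float precision all the way through. Every reported figure is rounded exactly once — derived quantities, including net glass mass, the five compositions, totals, the yield, LOI, are re-derived from the weighed amounts on 998.9 kg of glass at full precision, as they appear in question or answer.
LOI of each material in turn:
  Component A: 447.1 × 0.002000 = 0.8942 kg
  Raw B: 218.1 × 0.2975 = 64.88 kg
  Ingredient C: 200.3 × 0.003000 = 0.6009 kg
  Raw D: 134.0 × 0.002000 = 0.2680 kg
  Source E: 100.9 × 0.3453 = 34.84 kg
Total LOI = 101.5 kg
Glass = batch − LOI = 1100 − 101.5 = 998.9 kg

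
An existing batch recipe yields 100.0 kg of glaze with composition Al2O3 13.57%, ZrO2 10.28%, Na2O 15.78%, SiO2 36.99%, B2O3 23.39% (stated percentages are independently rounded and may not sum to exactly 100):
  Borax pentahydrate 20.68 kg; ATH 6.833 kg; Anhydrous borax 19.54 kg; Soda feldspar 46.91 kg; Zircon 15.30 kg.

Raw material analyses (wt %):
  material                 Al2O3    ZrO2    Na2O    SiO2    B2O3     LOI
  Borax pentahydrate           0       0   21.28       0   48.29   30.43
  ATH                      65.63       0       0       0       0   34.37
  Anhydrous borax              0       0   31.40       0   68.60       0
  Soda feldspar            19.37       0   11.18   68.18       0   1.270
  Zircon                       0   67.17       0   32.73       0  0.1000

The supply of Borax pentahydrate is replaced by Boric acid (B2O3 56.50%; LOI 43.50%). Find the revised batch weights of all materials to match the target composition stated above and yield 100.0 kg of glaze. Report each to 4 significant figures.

All arithmetic carries full precision from start to finish. Values along the way are displayed with 4-significant-figure rounding between the steps — each reported result carries a single rounding. The derived quantities (net glass mass, totals, five oxide percentages, ignition loss, the yield) are computed in full float precision starting from the weights for 100.0 kg of glass, as written in the problem or the answer.
The oxide mass targets at 100.0 kg glaze:
  Al2O3: 13.57% × 100.0 = 13.57 kg
  ZrO2: 10.28% × 100.0 = 10.28 kg
  Na2O: 15.78% × 100.0 = 15.78 kg
  SiO2: 36.99% × 100.0 = 36.99 kg
  B2O3: 23.39% × 100.0 = 23.39 kg
A balance pass over the oxides, using the reported weights, on the stated basis (sum by sum, the targets are met within answer rounding):
  Al2O3: 6.833·0.6563 + 46.91·0.1937 = 13.57 kg (target 13.57 kg)
  ZrO2: 15.30·0.6717 = 10.28 kg (target 10.28 kg)
  Na2O: 33.55·0.3140 + 46.91·0.1118 = 15.78 kg (target 15.78 kg)
  SiO2: 46.91·0.6818 + 15.30·0.3273 = 36.99 kg (target 36.99 kg)
  B2O3: 0.6587·0.5650 + 33.55·0.6860 = 23.39 kg (target 23.39 kg)
Glass mass check: batch total minus LOI = 100.0 kg (oxide target masses add up to 100.0 kg; the stated basis being 100.0 kg — deltas are rounding alone).
Whole-batch sum: Σ batch = 103.3 kg; loss to ignition Σ batch·LOI = 3.246 kg; as yield: glass ÷ batch → 96.86%.

Revised batch per 100.0 kg glaze:
  Boric acid: 0.6587 kg
  ATH: 6.833 kg
  Anhydrous borax: 33.55 kg
  Soda feldspar: 46.91 kg
  Zircon: 15.30 kg
Total batch = 103.3 kg; LOI loss = 3.246 kg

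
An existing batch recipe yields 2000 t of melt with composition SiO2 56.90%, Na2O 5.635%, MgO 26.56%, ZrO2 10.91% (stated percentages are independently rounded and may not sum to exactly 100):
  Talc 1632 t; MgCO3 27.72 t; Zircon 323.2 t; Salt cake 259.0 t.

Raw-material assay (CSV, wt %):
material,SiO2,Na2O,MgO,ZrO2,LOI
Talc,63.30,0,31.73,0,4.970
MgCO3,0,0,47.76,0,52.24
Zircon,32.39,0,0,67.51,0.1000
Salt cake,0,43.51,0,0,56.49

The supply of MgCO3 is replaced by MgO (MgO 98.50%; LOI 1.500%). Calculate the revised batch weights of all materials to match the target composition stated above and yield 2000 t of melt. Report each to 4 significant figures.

Revised batch per 2000 t melt:
  Talc: 1632 t
  MgO: 13.44 t
  Zircon: 323.2 t
  Salt cake: 259.0 t
Total batch = 2228 t; LOI loss = 227.9 t

Every computation holds exact precision through the solve — intermediates are printed, rounded to four significant figures, between the steps — each reported number takes just one rounding. All derived quantities are recomputed at full float precision (four oxide percentages, the yield, LOI, glass mass, totals) using the weight values at 2000 t of glass as given in question or answer.
The oxide mass targets at 2000 t melt:
  SiO2: 56.90% × 2000 = 1138 t
  Na2O: 5.635% × 2000 = 112.7 t
  MgO: 26.56% × 2000 = 531.2 t
  ZrO2: 10.91% × 2000 = 218.2 t
Mass-balance tally per oxide on the weights just shown, per the basis as stated (every target is met by its sum exact up to rounding of places):
  SiO2: 1632·0.6330 + 323.2·0.3239 = 1138 t (target 1138 t)
  Na2O: 259.0·0.4351 = 112.7 t (target 112.7 t)
  MgO: 1632·0.3173 + 13.44·0.9850 = 531.1 t (target 531.2 t)
  ZrO2: 323.2·0.6751 = 218.2 t (target 218.2 t)
Auditing the glass mass value: the batch minus its LOI: 2000 t (the Σ of target masses is 2000 t; versus the stated basis of 2000 t — a pure rounding effect).
Total batch = Σ batch = 2228 t; LOI removed, Σ of batch·LOI: 227.9 t; glass ÷ batch gives a yield of 89.77%.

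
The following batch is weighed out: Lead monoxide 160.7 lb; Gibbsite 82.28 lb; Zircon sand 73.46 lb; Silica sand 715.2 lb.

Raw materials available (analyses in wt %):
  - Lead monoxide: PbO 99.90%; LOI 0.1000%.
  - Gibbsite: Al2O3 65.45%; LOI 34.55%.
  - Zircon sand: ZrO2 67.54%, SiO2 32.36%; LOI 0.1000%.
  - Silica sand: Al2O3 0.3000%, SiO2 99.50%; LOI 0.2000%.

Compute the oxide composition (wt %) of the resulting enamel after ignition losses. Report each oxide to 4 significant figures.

Glass mass = 1002 lb (batch 1032 − LOI 30.09).
Composition: Al2O3 5.591%, ZrO2 4.954%, SiO2 73.43%, PbO 16.03%

Values along the way are displayed, with 4-significant-digit rounding, across the worked steps — full float precision is maintained through the solve. Every reported number is rounded exactly once — derived quantities (yield, net glass mass, LOI, four oxide percentages, totals) are rebuilt from the weighed amounts per 1002 lb of glass in exact precision as written in the problem or answer text.
Per-oxide mass from batch:
  Al2O3: 82.28·0.6545 + 715.2·0.003000 = 56.00 lb
  ZrO2: 73.46·0.6754 = 49.61 lb
  SiO2: 73.46·0.3236 + 715.2·0.9950 = 735.4 lb
  PbO: 160.7·0.9990 = 160.5 lb
LOI: 160.7·0.001000 + 82.28·0.3455 + 73.46·0.001000 + 715.2·0.002000 = 30.09 lb
Net of LOI, the glass mass = 1032 − 30.09 = 1002 lb (the oxide masses sum to this)
each wt % is 100 × oxide ÷ glass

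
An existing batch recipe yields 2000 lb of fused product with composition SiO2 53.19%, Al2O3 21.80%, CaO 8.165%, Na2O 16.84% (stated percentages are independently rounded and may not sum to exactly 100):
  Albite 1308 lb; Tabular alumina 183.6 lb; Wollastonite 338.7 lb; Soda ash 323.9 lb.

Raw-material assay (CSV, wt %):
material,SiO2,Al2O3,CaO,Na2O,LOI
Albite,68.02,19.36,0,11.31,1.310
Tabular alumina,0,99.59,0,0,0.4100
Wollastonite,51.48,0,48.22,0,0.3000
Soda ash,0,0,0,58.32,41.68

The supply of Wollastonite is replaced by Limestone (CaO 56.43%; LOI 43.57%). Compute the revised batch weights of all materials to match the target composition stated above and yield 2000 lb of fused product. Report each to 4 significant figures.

Revised batch per 2000 lb fused product:
  Albite: 1564 lb
  Tabular alumina: 133.8 lb
  Limestone: 289.4 lb
  Soda ash: 274.2 lb
Total batch = 2261 lb; LOI loss = 261.4 lb

Mid-chain values are displayed, rounded to 4 significant figures, across the worked steps; full float precision is maintained in all steps. Each reported result is rounded exactly once. Derived quantities (the yield, LOI, the four compositions, the totals, net glass mass) are carried from the batch weights per 2000 lb of glass in exact precision exactly as shown in either problem or answer.
Per-oxide target masses for 2000 lb fused product:
  SiO2: 53.19% × 2000 = 1064 lb
  Al2O3: 21.80% × 2000 = 436.0 lb
  CaO: 8.165% × 2000 = 163.3 lb
  Na2O: 16.84% × 2000 = 336.8 lb
Per-oxide balance check from the weights as reported, versus the basis set out (sums match the target masses up to rounding of the answer):
  SiO2: 1564·0.6802 = 1064 lb (target 1064 lb)
  Al2O3: 1564·0.1936 + 133.8·0.9959 = 436.0 lb (target 436.0 lb)
  CaO: 289.4·0.5643 = 163.3 lb (target 163.3 lb)
  Na2O: 1564·0.1131 + 274.2·0.5832 = 336.8 lb (target 336.8 lb)
Glass mass check: batch Σ − ignition loss = 2000 lb (targets for the oxides total 2000 lb; stated basis 2000 lb — a pure rounding effect).
Total batch = Σ batch = 2261 lb; the LOI term Σ batch·LOI equals 261.4 lb; yield = glass ÷ total batch = 88.44%.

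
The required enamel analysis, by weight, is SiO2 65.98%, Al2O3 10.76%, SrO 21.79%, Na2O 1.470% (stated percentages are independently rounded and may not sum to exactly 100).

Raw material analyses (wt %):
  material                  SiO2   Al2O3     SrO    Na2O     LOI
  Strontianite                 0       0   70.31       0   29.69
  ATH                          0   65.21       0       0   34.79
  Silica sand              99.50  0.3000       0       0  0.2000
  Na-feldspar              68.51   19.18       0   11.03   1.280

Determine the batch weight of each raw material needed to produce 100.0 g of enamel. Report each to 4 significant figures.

Full float precision is held at every stage; intermediates are printed (rounded to 4 significant digits) at each printed step. Each reported figure is rounded once only — all derived quantities are rebuilt from the weighed amounts on 100.0 g of glass in full precision (net glass mass, the totals, four oxide percentages, LOI, the yield), exactly as printed in the problem or the answer.
Target masses of each oxide per 100.0 g enamel:
  SiO2: 65.98% × 100.0 = 65.98 g
  Al2O3: 10.76% × 100.0 = 10.76 g
  SrO: 21.79% × 100.0 = 21.79 g
  Na2O: 1.470% × 100.0 = 1.470 g
Oxide-by-oxide audit using the reported weights, relative to the basis at hand (target by target, the sums agree given rounding of the digits):
  SiO2: 57.14·0.9950 + 13.33·0.6851 = 65.99 g (target 65.98 g)
  Al2O3: 12.32·0.6521 + 57.14·0.003000 + 13.33·0.1918 = 10.76 g (target 10.76 g)
  SrO: 30.99·0.7031 = 21.79 g (target 21.79 g)
  Na2O: 13.33·0.1103 = 1.470 g (target 1.470 g)
Glass-mass bookkeeping: Σ batch − LOI loss = 100.0 g (the targets, summed, come to 100.0 g; stated basis 100.0 g — deltas are rounding alone).
Batch total: Σ batch = 113.8 g; the LOI term Σ batch·LOI equals 13.77 g; yield = glass ÷ total batch = 87.90%.

Batch per 100.0 g enamel:
  Strontianite: 30.99 g
  ATH: 12.32 g
  Silica sand: 57.14 g
  Na-feldspar: 13.33 g
Total batch = 113.8 g; LOI loss = 13.77 g; yield = 87.90%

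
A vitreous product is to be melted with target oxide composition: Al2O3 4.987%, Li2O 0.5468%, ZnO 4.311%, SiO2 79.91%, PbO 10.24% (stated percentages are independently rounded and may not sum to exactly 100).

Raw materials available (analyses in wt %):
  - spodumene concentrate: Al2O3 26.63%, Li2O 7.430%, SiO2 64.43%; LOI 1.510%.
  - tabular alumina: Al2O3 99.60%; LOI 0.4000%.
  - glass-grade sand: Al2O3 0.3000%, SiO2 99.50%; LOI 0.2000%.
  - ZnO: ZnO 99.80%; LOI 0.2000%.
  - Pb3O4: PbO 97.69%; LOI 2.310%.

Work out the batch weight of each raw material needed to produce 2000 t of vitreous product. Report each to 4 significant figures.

Intermediates are displayed, rounded to 4 significant digits, as written; every computation keeps exact precision through the solve — each reported value includes exactly one rounding. The derived quantities are carried using the weight values at 2000 t of glass in full float precision (net glass mass, the totals, yield, five oxide percentages, ignition loss), as set out in the problem or answer text.
Oxide-by-oxide targets in 2000 t vitreous product:
  Al2O3: 4.987% × 2000 = 99.74 t
  Li2O: 0.5468% × 2000 = 10.94 t
  ZnO: 4.311% × 2000 = 86.22 t
  SiO2: 79.91% × 2000 = 1598 t
  PbO: 10.24% × 2000 = 204.8 t
Balance tally, oxide-wise, per the reported batch figures, relative to the basis at hand (delivered sums recover each target within answer rounding):
  Al2O3: 147.2·0.2663 + 56.24·0.9960 + 1511·0.003000 = 99.75 t (target 99.74 t)
  Li2O: 147.2·0.07430 = 10.94 t (target 10.94 t)
  ZnO: 86.39·0.9980 = 86.22 t (target 86.22 t)
  SiO2: 147.2·0.6443 + 1511·0.9950 = 1598 t (target 1598 t)
  PbO: 209.6·0.9769 = 204.8 t (target 204.8 t)
Glass-mass sanity pass: batch Σ − ignition loss = 2000 t (oxide target masses add up to 2000 t; with the basis standing at 2000 t — deltas are rounding alone).
Batch total: Σ batch = 2010 t; the LOI term Σ batch·LOI equals 10.48 t; glass ÷ batch gives a yield of 99.48%.

Batch per 2000 t vitreous product:
  spodumene concentrate: 147.2 t
  tabular alumina: 56.24 t
  glass-grade sand: 1511 t
  ZnO: 86.39 t
  Pb3O4: 209.6 t
Total batch = 2010 t; LOI loss = 10.48 t; yield = 99.48%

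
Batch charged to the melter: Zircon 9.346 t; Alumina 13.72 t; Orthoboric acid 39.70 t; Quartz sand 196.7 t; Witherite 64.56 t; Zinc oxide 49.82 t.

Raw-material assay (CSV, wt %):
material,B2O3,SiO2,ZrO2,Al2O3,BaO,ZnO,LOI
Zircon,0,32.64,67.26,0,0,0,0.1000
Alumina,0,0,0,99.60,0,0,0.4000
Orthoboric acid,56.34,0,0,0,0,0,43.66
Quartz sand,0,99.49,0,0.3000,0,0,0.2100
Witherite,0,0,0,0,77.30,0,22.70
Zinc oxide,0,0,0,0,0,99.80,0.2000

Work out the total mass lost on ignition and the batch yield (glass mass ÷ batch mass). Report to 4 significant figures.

The working math holds full float precision in every operation; intermediates are displayed, rounded to 4 significant digits, alongside each step; a single rounding finalizes every reported number; all derived quantities (net glass mass, LOI, the totals, yield, the six compositions) are carried using the weight values per 341.3 t of glass in full float precision exactly as printed in question or answer.
Per-material ignition loss:
  Zircon: 9.346 × 0.001000 = 0.009346 t
  Alumina: 13.72 × 0.004000 = 0.05488 t
  Orthoboric acid: 39.70 × 0.4366 = 17.33 t
  Quartz sand: 196.7 × 0.002100 = 0.4131 t
  Witherite: 64.56 × 0.2270 = 14.66 t
  Zinc oxide: 49.82 × 0.002000 = 0.09964 t
Total LOI = 32.57 t
Glass = batch − LOI = 373.8 − 32.57 = 341.3 t

LOI loss = 32.57 t; glass = 341.3 t; yield = 91.29%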